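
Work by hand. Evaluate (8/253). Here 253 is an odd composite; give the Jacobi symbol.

Pull out 2^3: since 253 ≡ 5 (mod 8), (2/253) = -1, so (2/253)^3 = -1.
Reached (1/253) = 1. Collecting the sign flips along the way, the symbol is -1.

-1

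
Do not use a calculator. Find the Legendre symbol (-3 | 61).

1

First reduce: -3 ≡ 58 (mod 61).
Pull out 2: since 61 ≡ 5 (mod 8), (2/61) = -1.
Reciprocity: 29 ≡ 1 and 61 ≡ 1 (mod 4), so (29/61) = +(61/29).
Reduce top mod 29: now compute (3/29).
Reciprocity: 3 ≡ 3 and 29 ≡ 1 (mod 4), so (3/29) = +(29/3).
Reduce top mod 3: now compute (2/3).
Pull out 2: since 3 ≡ 3 (mod 8), (2/3) = -1.
Reached (1/3) = 1. Collecting the sign flips along the way, the symbol is +1.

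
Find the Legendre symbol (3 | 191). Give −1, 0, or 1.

1

Euler's criterion: (3/191) ≡ 3^95 (mod 191).
3^2 ≡ 9 (mod 191)
3^4 ≡ 81 (mod 191)
3^8 ≡ 67 (mod 191)
3^16 ≡ 96 (mod 191)
3^32 ≡ 48 (mod 191)
3^64 ≡ 12 (mod 191)
3^95 = 3^(64+16+8+4+2+1) ≡ 1 (mod 191).
Result is 1, so (3/191) = 1.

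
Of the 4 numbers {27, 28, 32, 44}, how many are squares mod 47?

(27/47) = +1 → QR.
(28/47) = +1 → QR.
(32/47) = +1 → QR.
(44/47) = -1 → non-residue.
Total quadratic residues among the 4: 3.

3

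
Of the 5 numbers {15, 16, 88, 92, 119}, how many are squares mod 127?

3

(15/127) = +1 → QR.
(16/127) = +1 → QR.
(88/127) = +1 → QR.
(92/127) = -1 → non-residue.
(119/127) = -1 → non-residue.
Total quadratic residues among the 5: 3.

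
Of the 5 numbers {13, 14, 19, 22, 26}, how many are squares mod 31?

(13/31) = -1 → non-residue.
(14/31) = +1 → QR.
(19/31) = +1 → QR.
(22/31) = -1 → non-residue.
(26/31) = -1 → non-residue.
Total quadratic residues among the 5: 2.

2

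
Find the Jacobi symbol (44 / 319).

Pull out 2^2: since 319 ≡ 7 (mod 8), (2/319) = +1, so (2/319)^2 = +1.
Reciprocity: 11 ≡ 3 and 319 ≡ 3 (mod 4), so (11/319) = −(319/11).
Reduce top mod 11: now compute (0/11).
Top reduces to 0: gcd > 1, so the symbol is 0.

0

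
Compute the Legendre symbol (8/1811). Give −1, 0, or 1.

-1

Pull out 2^3: since 1811 ≡ 3 (mod 8), (2/1811) = -1, so (2/1811)^3 = -1.
Reached (1/1811) = 1. Collecting the sign flips along the way, the symbol is -1.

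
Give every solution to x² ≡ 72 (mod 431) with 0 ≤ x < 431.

Since 431 ≡ 3 (mod 4), a square root of 72 is 72^((431+1)/4) = 72^108 mod 431.
Repeated squaring: 72^2≡12, 72^4≡144, 72^8≡48, 72^16≡149, 72^32≡220, 72^64≡128 (mod 431).
72^108 = 72^(64+32+8+4) ≡ 165 (mod 431).
Check: 165² = 27225 ≡ 72 (mod 431). The two roots are 165 and 266.

165, 266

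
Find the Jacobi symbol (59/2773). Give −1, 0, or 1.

Reciprocity: 59 ≡ 3 and 2773 ≡ 1 (mod 4), so (59/2773) = +(2773/59).
Reduce top mod 59: now compute (0/59).
Top reduces to 0: gcd > 1, so the symbol is 0.

0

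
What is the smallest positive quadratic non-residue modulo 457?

(2/457) = +1, so 2 is a residue.
(3/457) = +1, so 3 is a residue.
(4/457) = +1, so 4 is a residue.
(5/457) = −1, so 5 is the smallest positive non-residue mod 457.

5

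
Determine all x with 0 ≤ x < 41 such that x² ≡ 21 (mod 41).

41 ≡ 1 (mod 4), so we find a root by search.
Trying successive values, 12² = 144 ≡ 21 (mod 41). The other root is 41 − 12 = 29.

12, 29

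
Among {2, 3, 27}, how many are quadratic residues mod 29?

(2/29) = -1 → non-residue.
(3/29) = -1 → non-residue.
(27/29) = -1 → non-residue.
Total quadratic residues among the 3: 0.

0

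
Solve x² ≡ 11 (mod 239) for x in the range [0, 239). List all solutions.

49, 190

Since 239 ≡ 3 (mod 4), a square root of 11 is 11^((239+1)/4) = 11^60 mod 239.
Repeated squaring: 11^2≡121, 11^4≡62, 11^8≡20, 11^16≡161, 11^32≡109 (mod 239).
11^60 = 11^(32+16+8+4) ≡ 49 (mod 239).
Check: 49² = 2401 ≡ 11 (mod 239). The two roots are 49 and 190.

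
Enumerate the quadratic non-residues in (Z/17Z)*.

Square k = 1,…,8 (k and 17−k give the same square):
1²=1, 2²=4, 3²=9, 4²=16, 5²≡8, 6²≡2, 7²≡15, 8²≡13 (mod 17).
The residues are {1, 2, 4, 8, 9, 13, 15, 16}; the non-residues are the remaining 8 nonzero classes.

3,5,6,7,10,11,12,14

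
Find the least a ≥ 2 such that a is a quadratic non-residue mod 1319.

13

(2/1319) = +1, so 2 is a residue.
(3/1319) = +1, so 3 is a residue.
(4/1319) = +1, so 4 is a residue.
(5/1319) = +1, so 5 is a residue.
(6/1319) = +1, so 6 is a residue.
(7/1319) = +1, so 7 is a residue.
(8/1319) = +1, so 8 is a residue.
(9/1319) = +1, so 9 is a residue.
(10/1319) = +1, so 10 is a residue.
(11/1319) = +1, so 11 is a residue.
(12/1319) = +1, so 12 is a residue.
(13/1319) = −1, so 13 is the smallest positive non-residue mod 1319.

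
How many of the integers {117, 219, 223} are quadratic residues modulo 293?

(117/293) = -1 → non-residue.
(219/293) = -1 → non-residue.
(223/293) = -1 → non-residue.
Total quadratic residues among the 3: 0.

0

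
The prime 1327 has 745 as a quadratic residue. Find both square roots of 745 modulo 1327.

Since 1327 ≡ 3 (mod 4), a square root of 745 is 745^((1327+1)/4) = 745^332 mod 1327.
Repeated squaring: 745^2≡339, 745^4≡799, 745^8≡114, 745^16≡1053, 745^32≡764, 745^64≡1143, 745^128≡681, 745^256≡638 (mod 1327).
745^332 = 745^(256+64+8+4) ≡ 565 (mod 1327).
Check: 565² = 319225 ≡ 745 (mod 1327). The two roots are 565 and 762.

565, 762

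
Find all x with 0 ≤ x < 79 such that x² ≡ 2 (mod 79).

9, 70

Since 79 ≡ 3 (mod 4), a square root of 2 is 2^((79+1)/4) = 2^20 mod 79.
Repeated squaring: 2^2≡4, 2^4≡16, 2^8≡19, 2^16≡45 (mod 79).
2^20 = 2^(16+4) ≡ 9 (mod 79).
Check: 9² = 81 ≡ 2 (mod 79). The two roots are 9 and 70.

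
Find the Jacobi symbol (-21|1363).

1

First reduce: -21 ≡ 1342 (mod 1363).
Pull out 2: since 1363 ≡ 3 (mod 8), (2/1363) = -1.
Reciprocity: 671 ≡ 3 and 1363 ≡ 3 (mod 4), so (671/1363) = −(1363/671).
Reduce top mod 671: now compute (21/671).
Reciprocity: 21 ≡ 1 and 671 ≡ 3 (mod 4), so (21/671) = +(671/21).
Reduce top mod 21: now compute (20/21).
Pull out 2^2: since 21 ≡ 5 (mod 8), (2/21) = -1, so (2/21)^2 = +1.
Reciprocity: 5 ≡ 1 and 21 ≡ 1 (mod 4), so (5/21) = +(21/5).
Reduce top mod 5: now compute (1/5).
Reached (1/5) = 1. Collecting the sign flips along the way, the symbol is +1.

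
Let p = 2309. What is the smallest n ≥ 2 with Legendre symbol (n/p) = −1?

2

(2/2309) = −1, so 2 is the smallest positive non-residue mod 2309.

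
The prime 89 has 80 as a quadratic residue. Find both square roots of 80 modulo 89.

13, 76

89 ≡ 1 (mod 4), so we find a root by search.
Trying successive values, 13² = 169 ≡ 80 (mod 89). The other root is 89 − 13 = 76.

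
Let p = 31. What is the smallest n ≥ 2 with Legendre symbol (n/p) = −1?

(2/31) = +1, so 2 is a residue.
(3/31) = −1, so 3 is the smallest positive non-residue mod 31.

3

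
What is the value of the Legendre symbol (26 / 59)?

1

Euler's criterion: (26/59) ≡ 26^29 (mod 59).
26^2 ≡ 27 (mod 59)
26^4 ≡ 21 (mod 59)
26^8 ≡ 28 (mod 59)
26^16 ≡ 17 (mod 59)
26^29 = 26^(16+8+4+1) ≡ 1 (mod 59).
Result is 1, so (26/59) = 1.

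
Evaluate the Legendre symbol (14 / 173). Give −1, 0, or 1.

1

Euler's criterion: (14/173) ≡ 14^86 (mod 173).
14^2 ≡ 23 (mod 173)
14^4 ≡ 10 (mod 173)
14^8 ≡ 100 (mod 173)
14^16 ≡ 139 (mod 173)
14^32 ≡ 118 (mod 173)
14^64 ≡ 84 (mod 173)
14^86 = 14^(64+16+4+2) ≡ 1 (mod 173).
Result is 1, so (14/173) = 1.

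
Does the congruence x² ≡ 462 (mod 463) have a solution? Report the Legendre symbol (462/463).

Euler's criterion: (462/463) ≡ 462^231 (mod 463).
462^2 ≡ 1 (mod 463)
462^4 ≡ 1 (mod 463)
462^8 ≡ 1 (mod 463)
462^16 ≡ 1 (mod 463)
462^32 ≡ 1 (mod 463)
462^64 ≡ 1 (mod 463)
462^128 ≡ 1 (mod 463)
462^231 = 462^(128+64+32+4+2+1) ≡ 462 (mod 463).
Result is 462 ≡ −1, so (462/463) = −1.

-1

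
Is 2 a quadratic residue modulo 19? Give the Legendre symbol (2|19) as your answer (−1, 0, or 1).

-1

Pull out 2: since 19 ≡ 3 (mod 8), (2/19) = -1.
Reached (1/19) = 1. Collecting the sign flips along the way, the symbol is -1.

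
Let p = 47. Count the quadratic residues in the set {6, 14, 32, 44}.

3

(6/47) = +1 → QR.
(14/47) = +1 → QR.
(32/47) = +1 → QR.
(44/47) = -1 → non-residue.
Total quadratic residues among the 4: 3.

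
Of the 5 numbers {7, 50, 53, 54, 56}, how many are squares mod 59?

2

(7/59) = +1 → QR.
(50/59) = -1 → non-residue.
(53/59) = +1 → QR.
(54/59) = -1 → non-residue.
(56/59) = -1 → non-residue.
Total quadratic residues among the 5: 2.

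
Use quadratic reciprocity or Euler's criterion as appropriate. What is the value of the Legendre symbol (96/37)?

Euler's criterion: (96/37) ≡ 22^18 (mod 37).
22^2 ≡ 3 (mod 37)
22^4 ≡ 9 (mod 37)
22^8 ≡ 7 (mod 37)
22^16 ≡ 12 (mod 37)
22^18 = 22^(16+2) ≡ 36 (mod 37).
Result is 36 ≡ −1, so (96/37) = −1.

-1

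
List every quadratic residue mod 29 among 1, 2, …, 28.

1 4 5 6 7 9 13 16 20 22 23 24 25 28

Square k = 1,…,14 (k and 29−k give the same square):
1²=1, 2²=4, 3²=9, 4²=16, 5²=25, 6²≡7, 7²≡20, 8²≡6, 9²≡23, 10²≡13, 11²≡5, 12²≡28, 13²≡24, 14²≡22 (mod 29).
So the quadratic residues mod 29 are {1, 4, 5, 6, 7, 9, 13, 16, 20, 22, 23, 24, 25, 28}.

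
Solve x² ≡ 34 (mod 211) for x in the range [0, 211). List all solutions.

Since 211 ≡ 3 (mod 4), a square root of 34 is 34^((211+1)/4) = 34^53 mod 211.
Repeated squaring: 34^2≡101, 34^4≡73, 34^8≡54, 34^16≡173, 34^32≡178 (mod 211).
34^53 = 34^(32+16+4+1) ≡ 178 (mod 211).
Check: 178² = 31684 ≡ 34 (mod 211). The two roots are 33 and 178.

33, 178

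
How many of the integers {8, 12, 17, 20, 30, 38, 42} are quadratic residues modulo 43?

(8/43) = -1 → non-residue.
(12/43) = -1 → non-residue.
(17/43) = +1 → QR.
(20/43) = -1 → non-residue.
(30/43) = -1 → non-residue.
(38/43) = +1 → QR.
(42/43) = -1 → non-residue.
Total quadratic residues among the 7: 2.

2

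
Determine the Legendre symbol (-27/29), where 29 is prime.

-1

Euler's criterion: (-27/29) ≡ 2^14 (mod 29).
2^2 ≡ 4 (mod 29)
2^4 ≡ 16 (mod 29)
2^8 ≡ 24 (mod 29)
2^14 = 2^(8+4+2) ≡ 28 (mod 29).
Result is 28 ≡ −1, so (-27/29) = −1.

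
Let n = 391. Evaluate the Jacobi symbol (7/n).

Reciprocity: 7 ≡ 3 and 391 ≡ 3 (mod 4), so (7/391) = −(391/7).
Reduce top mod 7: now compute (6/7).
Pull out 2: since 7 ≡ 7 (mod 8), (2/7) = +1.
Reciprocity: 3 ≡ 3 and 7 ≡ 3 (mod 4), so (3/7) = −(7/3).
Reduce top mod 3: now compute (1/3).
Reached (1/3) = 1. Collecting the sign flips along the way, the symbol is +1.

1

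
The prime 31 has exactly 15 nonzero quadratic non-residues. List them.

Square k = 1,…,15 (k and 31−k give the same square):
1²=1, 2²=4, 3²=9, 4²=16, 5²=25, 6²≡5, 7²≡18, 8²≡2, 9²≡19, 10²≡7, 11²≡28, 12²≡20, 13²≡14, 14²≡10, 15²≡8 (mod 31).
The residues are {1, 2, 4, 5, 7, 8, 9, 10, 14, 16, 18, 19, 20, 25, 28}; the non-residues are the remaining 15 nonzero classes.

3, 6, 11, 12, 13, 15, 17, 21, 22, 23, 24, 26, 27, 29, 30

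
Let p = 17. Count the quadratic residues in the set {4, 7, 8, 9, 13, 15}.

(4/17) = +1 → QR.
(7/17) = -1 → non-residue.
(8/17) = +1 → QR.
(9/17) = +1 → QR.
(13/17) = +1 → QR.
(15/17) = +1 → QR.
Total quadratic residues among the 6: 5.

5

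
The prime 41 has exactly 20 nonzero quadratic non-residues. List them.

3,6,7,11,12,13,14,15,17,19,22,24,26,27,28,29,30,34,35,38

Square k = 1,…,20 (k and 41−k give the same square):
1²=1, 2²=4, 3²=9, 4²=16, 5²=25, 6²=36, 7²≡8, 8²≡23, 9²≡40, 10²≡18, 11²≡39, 12²≡21, 13²≡5, 14²≡32, 15²≡20, 16²≡10, 17²≡2, 18²≡37, 19²≡33, 20²≡31 (mod 41).
The residues are {1, 2, 4, 5, 8, 9, 10, 16, 18, 20, 21, 23, 25, 31, 32, 33, 36, 37, 39, 40}; the non-residues are the remaining 20 nonzero classes.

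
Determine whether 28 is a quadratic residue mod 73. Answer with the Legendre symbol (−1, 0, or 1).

-1

Pull out 2^2: since 73 ≡ 1 (mod 8), (2/73) = +1, so (2/73)^2 = +1.
Reciprocity: 7 ≡ 3 and 73 ≡ 1 (mod 4), so (7/73) = +(73/7).
Reduce top mod 7: now compute (3/7).
Reciprocity: 3 ≡ 3 and 7 ≡ 3 (mod 4), so (3/7) = −(7/3).
Reduce top mod 3: now compute (1/3).
Reached (1/3) = 1. Collecting the sign flips along the way, the symbol is -1.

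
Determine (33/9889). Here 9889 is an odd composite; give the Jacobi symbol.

Reciprocity: 33 ≡ 1 and 9889 ≡ 1 (mod 4), so (33/9889) = +(9889/33).
Reduce top mod 33: now compute (22/33).
Pull out 2: since 33 ≡ 1 (mod 8), (2/33) = +1.
Reciprocity: 11 ≡ 3 and 33 ≡ 1 (mod 4), so (11/33) = +(33/11).
Reduce top mod 11: now compute (0/11).
Top reduces to 0: gcd > 1, so the symbol is 0.

0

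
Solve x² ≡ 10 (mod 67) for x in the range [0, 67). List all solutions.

Since 67 ≡ 3 (mod 4), a square root of 10 is 10^((67+1)/4) = 10^17 mod 67.
Repeated squaring: 10^2≡33, 10^4≡17, 10^8≡21, 10^16≡39 (mod 67).
10^17 = 10^(16+1) ≡ 55 (mod 67).
Check: 55² = 3025 ≡ 10 (mod 67). The two roots are 12 and 55.

12, 55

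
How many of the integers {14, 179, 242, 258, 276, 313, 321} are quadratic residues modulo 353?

(14/353) = -1 → non-residue.
(179/353) = -1 → non-residue.
(242/353) = +1 → QR.
(258/353) = -1 → non-residue.
(276/353) = -1 → non-residue.
(313/353) = -1 → non-residue.
(321/353) = +1 → QR.
Total quadratic residues among the 7: 2.

2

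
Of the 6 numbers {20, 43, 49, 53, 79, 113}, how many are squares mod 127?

3

(20/127) = -1 → non-residue.
(43/127) = -1 → non-residue.
(49/127) = +1 → QR.
(53/127) = -1 → non-residue.
(79/127) = +1 → QR.
(113/127) = +1 → QR.
Total quadratic residues among the 6: 3.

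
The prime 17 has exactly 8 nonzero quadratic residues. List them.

1 2 4 8 9 13 15 16

Square k = 1,…,8 (k and 17−k give the same square):
1²=1, 2²=4, 3²=9, 4²=16, 5²≡8, 6²≡2, 7²≡15, 8²≡13 (mod 17).
So the quadratic residues mod 17 are {1, 2, 4, 8, 9, 13, 15, 16}.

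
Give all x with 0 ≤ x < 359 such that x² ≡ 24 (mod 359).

91, 268

Since 359 ≡ 3 (mod 4), a square root of 24 is 24^((359+1)/4) = 24^90 mod 359.
Repeated squaring: 24^2≡217, 24^4≡60, 24^8≡10, 24^16≡100, 24^32≡307, 24^64≡191 (mod 359).
24^90 = 24^(64+16+8+2) ≡ 91 (mod 359).
Check: 91² = 8281 ≡ 24 (mod 359). The two roots are 91 and 268.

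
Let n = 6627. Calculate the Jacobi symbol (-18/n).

0

First reduce: -18 ≡ 6609 (mod 6627).
Reciprocity: 6609 ≡ 1 and 6627 ≡ 3 (mod 4), so (6609/6627) = +(6627/6609).
Reduce top mod 6609: now compute (18/6609).
Pull out 2: since 6609 ≡ 1 (mod 8), (2/6609) = +1.
Reciprocity: 9 ≡ 1 and 6609 ≡ 1 (mod 4), so (9/6609) = +(6609/9).
Reduce top mod 9: now compute (3/9).
Reciprocity: 3 ≡ 3 and 9 ≡ 1 (mod 4), so (3/9) = +(9/3).
Reduce top mod 3: now compute (0/3).
Top reduces to 0: gcd > 1, so the symbol is 0.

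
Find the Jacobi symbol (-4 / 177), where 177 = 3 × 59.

1

First reduce: -4 ≡ 173 (mod 177).
Reciprocity: 173 ≡ 1 and 177 ≡ 1 (mod 4), so (173/177) = +(177/173).
Reduce top mod 173: now compute (4/173).
Pull out 2^2: since 173 ≡ 5 (mod 8), (2/173) = -1, so (2/173)^2 = +1.
Reached (1/173) = 1. Collecting the sign flips along the way, the symbol is +1.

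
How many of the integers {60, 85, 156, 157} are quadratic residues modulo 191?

3

(60/191) = +1 → QR.
(85/191) = +1 → QR.
(156/191) = +1 → QR.
(157/191) = -1 → non-residue.
Total quadratic residues among the 4: 3.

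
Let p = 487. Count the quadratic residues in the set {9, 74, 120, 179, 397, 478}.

(9/487) = +1 → QR.
(74/487) = -1 → non-residue.
(120/487) = +1 → QR.
(179/487) = -1 → non-residue.
(397/487) = +1 → QR.
(478/487) = -1 → non-residue.
Total quadratic residues among the 6: 3.

3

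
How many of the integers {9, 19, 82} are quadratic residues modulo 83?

1

(9/83) = +1 → QR.
(19/83) = -1 → non-residue.
(82/83) = -1 → non-residue.
Total quadratic residues among the 3: 1.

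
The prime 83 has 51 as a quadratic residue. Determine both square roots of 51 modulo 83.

Since 83 ≡ 3 (mod 4), a square root of 51 is 51^((83+1)/4) = 51^21 mod 83.
Repeated squaring: 51^2≡28, 51^4≡37, 51^8≡41, 51^16≡21 (mod 83).
51^21 = 51^(16+4+1) ≡ 36 (mod 83).
Check: 36² = 1296 ≡ 51 (mod 83). The two roots are 36 and 47.

36, 47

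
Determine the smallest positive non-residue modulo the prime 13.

(2/13) = −1, so 2 is the smallest positive non-residue mod 13.

2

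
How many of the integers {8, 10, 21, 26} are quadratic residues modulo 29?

0

(8/29) = -1 → non-residue.
(10/29) = -1 → non-residue.
(21/29) = -1 → non-residue.
(26/29) = -1 → non-residue.
Total quadratic residues among the 4: 0.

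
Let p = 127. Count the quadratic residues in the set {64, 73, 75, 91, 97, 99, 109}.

3

(64/127) = +1 → QR.
(73/127) = +1 → QR.
(75/127) = -1 → non-residue.
(91/127) = -1 → non-residue.
(97/127) = -1 → non-residue.
(99/127) = +1 → QR.
(109/127) = -1 → non-residue.
Total quadratic residues among the 7: 3.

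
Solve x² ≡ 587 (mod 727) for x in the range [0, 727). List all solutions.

120, 607

Since 727 ≡ 3 (mod 4), a square root of 587 is 587^((727+1)/4) = 587^182 mod 727.
Repeated squaring: 587^2≡698, 587^4≡114, 587^8≡637, 587^16≡103, 587^32≡431, 587^64≡376, 587^128≡338 (mod 727).
587^182 = 587^(128+32+16+4+2) ≡ 120 (mod 727).
Check: 120² = 14400 ≡ 587 (mod 727). The two roots are 120 and 607.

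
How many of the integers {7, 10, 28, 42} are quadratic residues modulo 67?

1

(7/67) = -1 → non-residue.
(10/67) = +1 → QR.
(28/67) = -1 → non-residue.
(42/67) = -1 → non-residue.
Total quadratic residues among the 4: 1.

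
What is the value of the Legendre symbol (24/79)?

-1

Euler's criterion: (24/79) ≡ 24^39 (mod 79).
24^2 ≡ 23 (mod 79)
24^4 ≡ 55 (mod 79)
24^8 ≡ 23 (mod 79)
24^16 ≡ 55 (mod 79)
24^32 ≡ 23 (mod 79)
24^39 = 24^(32+4+2+1) ≡ 78 (mod 79).
Result is 78 ≡ −1, so (24/79) = −1.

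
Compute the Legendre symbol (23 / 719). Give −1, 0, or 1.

-1

Reciprocity: 23 ≡ 3 and 719 ≡ 3 (mod 4), so (23/719) = −(719/23).
Reduce top mod 23: now compute (6/23).
Pull out 2: since 23 ≡ 7 (mod 8), (2/23) = +1.
Reciprocity: 3 ≡ 3 and 23 ≡ 3 (mod 4), so (3/23) = −(23/3).
Reduce top mod 3: now compute (2/3).
Pull out 2: since 3 ≡ 3 (mod 8), (2/3) = -1.
Reached (1/3) = 1. Collecting the sign flips along the way, the symbol is -1.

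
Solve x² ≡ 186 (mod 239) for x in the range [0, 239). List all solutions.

80, 159

Since 239 ≡ 3 (mod 4), a square root of 186 is 186^((239+1)/4) = 186^60 mod 239.
Repeated squaring: 186^2≡180, 186^4≡135, 186^8≡61, 186^16≡136, 186^32≡93 (mod 239).
186^60 = 186^(32+16+8+4) ≡ 80 (mod 239).
Check: 80² = 6400 ≡ 186 (mod 239). The two roots are 80 and 159.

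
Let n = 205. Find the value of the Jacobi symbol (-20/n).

First reduce: -20 ≡ 185 (mod 205).
Reciprocity: 185 ≡ 1 and 205 ≡ 1 (mod 4), so (185/205) = +(205/185).
Reduce top mod 185: now compute (20/185).
Pull out 2^2: since 185 ≡ 1 (mod 8), (2/185) = +1, so (2/185)^2 = +1.
Reciprocity: 5 ≡ 1 and 185 ≡ 1 (mod 4), so (5/185) = +(185/5).
Reduce top mod 5: now compute (0/5).
Top reduces to 0: gcd > 1, so the symbol is 0.

0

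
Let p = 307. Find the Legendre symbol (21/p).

-1

Reciprocity: 21 ≡ 1 and 307 ≡ 3 (mod 4), so (21/307) = +(307/21).
Reduce top mod 21: now compute (13/21).
Reciprocity: 13 ≡ 1 and 21 ≡ 1 (mod 4), so (13/21) = +(21/13).
Reduce top mod 13: now compute (8/13).
Pull out 2^3: since 13 ≡ 5 (mod 8), (2/13) = -1, so (2/13)^3 = -1.
Reached (1/13) = 1. Collecting the sign flips along the way, the symbol is -1.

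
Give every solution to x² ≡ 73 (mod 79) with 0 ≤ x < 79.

Since 79 ≡ 3 (mod 4), a square root of 73 is 73^((79+1)/4) = 73^20 mod 79.
Repeated squaring: 73^2≡36, 73^4≡32, 73^8≡76, 73^16≡9 (mod 79).
73^20 = 73^(16+4) ≡ 51 (mod 79).
Check: 51² = 2601 ≡ 73 (mod 79). The two roots are 28 and 51.

28, 51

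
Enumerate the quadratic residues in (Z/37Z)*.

Square k = 1,…,18 (k and 37−k give the same square):
1²=1, 2²=4, 3²=9, 4²=16, 5²=25, 6²=36, 7²≡12, 8²≡27, 9²≡7, 10²≡26, 11²≡10, 12²≡33, 13²≡21, 14²≡11, 15²≡3, 16²≡34, 17²≡30, 18²≡28 (mod 37).
So the quadratic residues mod 37 are {1, 3, 4, 7, 9, 10, 11, 12, 16, 21, 25, 26, 27, 28, 30, 33, 34, 36}.

1,3,4,7,9,10,11,12,16,21,25,26,27,28,30,33,34,36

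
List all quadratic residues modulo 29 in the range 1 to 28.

Square k = 1,…,14 (k and 29−k give the same square):
1²=1, 2²=4, 3²=9, 4²=16, 5²=25, 6²≡7, 7²≡20, 8²≡6, 9²≡23, 10²≡13, 11²≡5, 12²≡28, 13²≡24, 14²≡22 (mod 29).
So the quadratic residues mod 29 are {1, 4, 5, 6, 7, 9, 13, 16, 20, 22, 23, 24, 25, 28}.

1,4,5,6,7,9,13,16,20,22,23,24,25,28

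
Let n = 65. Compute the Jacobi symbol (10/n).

0

Pull out 2: since 65 ≡ 1 (mod 8), (2/65) = +1.
Reciprocity: 5 ≡ 1 and 65 ≡ 1 (mod 4), so (5/65) = +(65/5).
Reduce top mod 5: now compute (0/5).
Top reduces to 0: gcd > 1, so the symbol is 0.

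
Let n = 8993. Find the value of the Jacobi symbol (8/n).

Pull out 2^3: since 8993 ≡ 1 (mod 8), (2/8993) = +1, so (2/8993)^3 = +1.
Reached (1/8993) = 1. Collecting the sign flips along the way, the symbol is +1.

1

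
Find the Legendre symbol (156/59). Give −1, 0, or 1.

Euler's criterion: (156/59) ≡ 38^29 (mod 59).
38^2 ≡ 28 (mod 59)
38^4 ≡ 17 (mod 59)
38^8 ≡ 53 (mod 59)
38^16 ≡ 36 (mod 59)
38^29 = 38^(16+8+4+1) ≡ 58 (mod 59).
Result is 58 ≡ −1, so (156/59) = −1.

-1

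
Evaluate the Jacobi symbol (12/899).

1

Pull out 2^2: since 899 ≡ 3 (mod 8), (2/899) = -1, so (2/899)^2 = +1.
Reciprocity: 3 ≡ 3 and 899 ≡ 3 (mod 4), so (3/899) = −(899/3).
Reduce top mod 3: now compute (2/3).
Pull out 2: since 3 ≡ 3 (mod 8), (2/3) = -1.
Reached (1/3) = 1. Collecting the sign flips along the way, the symbol is +1.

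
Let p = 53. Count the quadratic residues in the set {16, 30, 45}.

1

(16/53) = +1 → QR.
(30/53) = -1 → non-residue.
(45/53) = -1 → non-residue.
Total quadratic residues among the 3: 1.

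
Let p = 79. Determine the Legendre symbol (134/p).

Euler's criterion: (134/79) ≡ 55^39 (mod 79).
55^2 ≡ 23 (mod 79)
55^4 ≡ 55 (mod 79)
55^8 ≡ 23 (mod 79)
55^16 ≡ 55 (mod 79)
55^32 ≡ 23 (mod 79)
55^39 = 55^(32+4+2+1) ≡ 1 (mod 79).
Result is 1, so (134/79) = 1.

1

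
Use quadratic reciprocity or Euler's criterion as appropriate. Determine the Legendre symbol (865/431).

First reduce: 865 ≡ 3 (mod 431).
Reciprocity: 3 ≡ 3 and 431 ≡ 3 (mod 4), so (3/431) = −(431/3).
Reduce top mod 3: now compute (2/3).
Pull out 2: since 3 ≡ 3 (mod 8), (2/3) = -1.
Reached (1/3) = 1. Collecting the sign flips along the way, the symbol is +1.

1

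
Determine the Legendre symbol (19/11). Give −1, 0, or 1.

First reduce: 19 ≡ 8 (mod 11).
Pull out 2^3: since 11 ≡ 3 (mod 8), (2/11) = -1, so (2/11)^3 = -1.
Reached (1/11) = 1. Collecting the sign flips along the way, the symbol is -1.

-1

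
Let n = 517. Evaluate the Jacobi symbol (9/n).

1

Reciprocity: 9 ≡ 1 and 517 ≡ 1 (mod 4), so (9/517) = +(517/9).
Reduce top mod 9: now compute (4/9).
Pull out 2^2: since 9 ≡ 1 (mod 8), (2/9) = +1, so (2/9)^2 = +1.
Reached (1/9) = 1. Collecting the sign flips along the way, the symbol is +1.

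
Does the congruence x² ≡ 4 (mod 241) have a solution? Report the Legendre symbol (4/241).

Euler's criterion: (4/241) ≡ 4^120 (mod 241).
4^2 ≡ 16 (mod 241)
4^4 ≡ 15 (mod 241)
4^8 ≡ 225 (mod 241)
4^16 ≡ 15 (mod 241)
4^32 ≡ 225 (mod 241)
4^64 ≡ 15 (mod 241)
4^120 = 4^(64+32+16+8) ≡ 1 (mod 241).
Result is 1, so (4/241) = 1.

1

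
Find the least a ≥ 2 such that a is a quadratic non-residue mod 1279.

(2/1279) = +1, so 2 is a residue.
(3/1279) = −1, so 3 is the smallest positive non-residue mod 1279.

3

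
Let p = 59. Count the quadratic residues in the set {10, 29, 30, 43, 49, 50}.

(10/59) = -1 → non-residue.
(29/59) = +1 → QR.
(30/59) = -1 → non-residue.
(43/59) = -1 → non-residue.
(49/59) = +1 → QR.
(50/59) = -1 → non-residue.
Total quadratic residues among the 6: 2.

2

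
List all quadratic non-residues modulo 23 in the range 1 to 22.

5,7,10,11,14,15,17,19,20,21,22

Square k = 1,…,11 (k and 23−k give the same square):
1²=1, 2²=4, 3²=9, 4²=16, 5²≡2, 6²≡13, 7²≡3, 8²≡18, 9²≡12, 10²≡8, 11²≡6 (mod 23).
The residues are {1, 2, 3, 4, 6, 8, 9, 12, 13, 16, 18}; the non-residues are the remaining 11 nonzero classes.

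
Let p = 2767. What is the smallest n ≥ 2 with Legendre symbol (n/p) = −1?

3

(2/2767) = +1, so 2 is a residue.
(3/2767) = −1, so 3 is the smallest positive non-residue mod 2767.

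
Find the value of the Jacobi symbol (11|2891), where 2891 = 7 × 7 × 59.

Reciprocity: 11 ≡ 3 and 2891 ≡ 3 (mod 4), so (11/2891) = −(2891/11).
Reduce top mod 11: now compute (9/11).
Reciprocity: 9 ≡ 1 and 11 ≡ 3 (mod 4), so (9/11) = +(11/9).
Reduce top mod 9: now compute (2/9).
Pull out 2: since 9 ≡ 1 (mod 8), (2/9) = +1.
Reached (1/9) = 1. Collecting the sign flips along the way, the symbol is -1.

-1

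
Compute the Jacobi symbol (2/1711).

Pull out 2: since 1711 ≡ 7 (mod 8), (2/1711) = +1.
Reached (1/1711) = 1. Collecting the sign flips along the way, the symbol is +1.

1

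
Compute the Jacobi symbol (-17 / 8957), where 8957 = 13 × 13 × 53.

First reduce: -17 ≡ 8940 (mod 8957).
Pull out 2^2: since 8957 ≡ 5 (mod 8), (2/8957) = -1, so (2/8957)^2 = +1.
Reciprocity: 2235 ≡ 3 and 8957 ≡ 1 (mod 4), so (2235/8957) = +(8957/2235).
Reduce top mod 2235: now compute (17/2235).
Reciprocity: 17 ≡ 1 and 2235 ≡ 3 (mod 4), so (17/2235) = +(2235/17).
Reduce top mod 17: now compute (8/17).
Pull out 2^3: since 17 ≡ 1 (mod 8), (2/17) = +1, so (2/17)^3 = +1.
Reached (1/17) = 1. Collecting the sign flips along the way, the symbol is +1.

1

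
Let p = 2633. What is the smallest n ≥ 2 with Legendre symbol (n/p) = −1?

(2/2633) = +1, so 2 is a residue.
(3/2633) = −1, so 3 is the smallest positive non-residue mod 2633.

3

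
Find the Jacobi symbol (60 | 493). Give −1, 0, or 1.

-1

Pull out 2^2: since 493 ≡ 5 (mod 8), (2/493) = -1, so (2/493)^2 = +1.
Reciprocity: 15 ≡ 3 and 493 ≡ 1 (mod 4), so (15/493) = +(493/15).
Reduce top mod 15: now compute (13/15).
Reciprocity: 13 ≡ 1 and 15 ≡ 3 (mod 4), so (13/15) = +(15/13).
Reduce top mod 13: now compute (2/13).
Pull out 2: since 13 ≡ 5 (mod 8), (2/13) = -1.
Reached (1/13) = 1. Collecting the sign flips along the way, the symbol is -1.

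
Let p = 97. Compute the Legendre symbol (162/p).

Euler's criterion: (162/97) ≡ 65^48 (mod 97).
65^2 ≡ 54 (mod 97)
65^4 ≡ 6 (mod 97)
65^8 ≡ 36 (mod 97)
65^16 ≡ 35 (mod 97)
65^32 ≡ 61 (mod 97)
65^48 = 65^(32+16) ≡ 1 (mod 97).
Result is 1, so (162/97) = 1.

1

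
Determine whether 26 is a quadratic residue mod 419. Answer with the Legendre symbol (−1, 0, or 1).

Euler's criterion: (26/419) ≡ 26^209 (mod 419).
26^2 ≡ 257 (mod 419)
26^4 ≡ 266 (mod 419)
26^8 ≡ 364 (mod 419)
26^16 ≡ 92 (mod 419)
26^32 ≡ 84 (mod 419)
26^64 ≡ 352 (mod 419)
26^128 ≡ 299 (mod 419)
26^209 = 26^(128+64+16+1) ≡ 418 (mod 419).
Result is 418 ≡ −1, so (26/419) = −1.

-1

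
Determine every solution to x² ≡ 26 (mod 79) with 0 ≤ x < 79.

Since 79 ≡ 3 (mod 4), a square root of 26 is 26^((79+1)/4) = 26^20 mod 79.
Repeated squaring: 26^2≡44, 26^4≡40, 26^8≡20, 26^16≡5 (mod 79).
26^20 = 26^(16+4) ≡ 42 (mod 79).
Check: 42² = 1764 ≡ 26 (mod 79). The two roots are 37 and 42.

37, 42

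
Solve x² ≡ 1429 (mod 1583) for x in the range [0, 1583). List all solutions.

Since 1583 ≡ 3 (mod 4), a square root of 1429 is 1429^((1583+1)/4) = 1429^396 mod 1583.
Repeated squaring: 1429^2≡1554, 1429^4≡841, 1429^8≡1263, 1429^16≡1088, 1429^32≡1243, 1429^64≡41, 1429^128≡98, 1429^256≡106 (mod 1583).
1429^396 = 1429^(256+128+8+4) ≡ 598 (mod 1583).
Check: 598² = 357604 ≡ 1429 (mod 1583). The two roots are 598 and 985.

598, 985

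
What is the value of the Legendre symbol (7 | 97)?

-1

Reciprocity: 7 ≡ 3 and 97 ≡ 1 (mod 4), so (7/97) = +(97/7).
Reduce top mod 7: now compute (6/7).
Pull out 2: since 7 ≡ 7 (mod 8), (2/7) = +1.
Reciprocity: 3 ≡ 3 and 7 ≡ 3 (mod 4), so (3/7) = −(7/3).
Reduce top mod 3: now compute (1/3).
Reached (1/3) = 1. Collecting the sign flips along the way, the symbol is -1.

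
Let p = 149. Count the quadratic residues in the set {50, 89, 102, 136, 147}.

(50/149) = -1 → non-residue.
(89/149) = -1 → non-residue.
(102/149) = +1 → QR.
(136/149) = -1 → non-residue.
(147/149) = -1 → non-residue.
Total quadratic residues among the 5: 1.

1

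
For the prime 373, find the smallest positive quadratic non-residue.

(2/373) = −1, so 2 is the smallest positive non-residue mod 373.

2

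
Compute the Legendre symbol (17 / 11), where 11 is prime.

-1

Euler's criterion: (17/11) ≡ 6^5 (mod 11).
6^2 ≡ 3 (mod 11)
6^4 ≡ 9 (mod 11)
6^5 = 6^(4+1) ≡ 10 (mod 11).
Result is 10 ≡ −1, so (17/11) = −1.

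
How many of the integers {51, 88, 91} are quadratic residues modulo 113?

3

(51/113) = +1 → QR.
(88/113) = +1 → QR.
(91/113) = +1 → QR.
Total quadratic residues among the 3: 3.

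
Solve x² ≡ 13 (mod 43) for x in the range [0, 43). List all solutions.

20, 23

Since 43 ≡ 3 (mod 4), a square root of 13 is 13^((43+1)/4) = 13^11 mod 43.
Repeated squaring: 13^2≡40, 13^4≡9, 13^8≡38 (mod 43).
13^11 = 13^(8+2+1) ≡ 23 (mod 43).
Check: 23² = 529 ≡ 13 (mod 43). The two roots are 20 and 23.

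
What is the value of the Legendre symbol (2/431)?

1

Euler's criterion: (2/431) ≡ 2^215 (mod 431).
2^2 ≡ 4 (mod 431)
2^4 ≡ 16 (mod 431)
2^8 ≡ 256 (mod 431)
2^16 ≡ 24 (mod 431)
2^32 ≡ 145 (mod 431)
2^64 ≡ 337 (mod 431)
2^128 ≡ 216 (mod 431)
2^215 = 2^(128+64+16+4+2+1) ≡ 1 (mod 431).
Result is 1, so (2/431) = 1.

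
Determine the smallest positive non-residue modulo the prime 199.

3

(2/199) = +1, so 2 is a residue.
(3/199) = −1, so 3 is the smallest positive non-residue mod 199.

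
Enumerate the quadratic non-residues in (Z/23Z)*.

5, 7, 10, 11, 14, 15, 17, 19, 20, 21, 22

Square k = 1,…,11 (k and 23−k give the same square):
1²=1, 2²=4, 3²=9, 4²=16, 5²≡2, 6²≡13, 7²≡3, 8²≡18, 9²≡12, 10²≡8, 11²≡6 (mod 23).
The residues are {1, 2, 3, 4, 6, 8, 9, 12, 13, 16, 18}; the non-residues are the remaining 11 nonzero classes.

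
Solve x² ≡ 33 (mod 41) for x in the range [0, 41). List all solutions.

41 ≡ 1 (mod 4), so we find a root by search.
Trying successive values, 19² = 361 ≡ 33 (mod 41). The other root is 41 − 19 = 22.

19, 22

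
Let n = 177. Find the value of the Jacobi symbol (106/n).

-1

Pull out 2: since 177 ≡ 1 (mod 8), (2/177) = +1.
Reciprocity: 53 ≡ 1 and 177 ≡ 1 (mod 4), so (53/177) = +(177/53).
Reduce top mod 53: now compute (18/53).
Pull out 2: since 53 ≡ 5 (mod 8), (2/53) = -1.
Reciprocity: 9 ≡ 1 and 53 ≡ 1 (mod 4), so (9/53) = +(53/9).
Reduce top mod 9: now compute (8/9).
Pull out 2^3: since 9 ≡ 1 (mod 8), (2/9) = +1, so (2/9)^3 = +1.
Reached (1/9) = 1. Collecting the sign flips along the way, the symbol is -1.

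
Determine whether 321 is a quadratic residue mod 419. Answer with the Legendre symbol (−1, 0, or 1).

Euler's criterion: (321/419) ≡ 321^209 (mod 419).
321^2 ≡ 386 (mod 419)
321^4 ≡ 251 (mod 419)
321^8 ≡ 151 (mod 419)
321^16 ≡ 175 (mod 419)
321^32 ≡ 38 (mod 419)
321^64 ≡ 187 (mod 419)
321^128 ≡ 192 (mod 419)
321^209 = 321^(128+64+16+1) ≡ 1 (mod 419).
Result is 1, so (321/419) = 1.

1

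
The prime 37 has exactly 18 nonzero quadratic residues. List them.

1,3,4,7,9,10,11,12,16,21,25,26,27,28,30,33,34,36

Square k = 1,…,18 (k and 37−k give the same square):
1²=1, 2²=4, 3²=9, 4²=16, 5²=25, 6²=36, 7²≡12, 8²≡27, 9²≡7, 10²≡26, 11²≡10, 12²≡33, 13²≡21, 14²≡11, 15²≡3, 16²≡34, 17²≡30, 18²≡28 (mod 37).
So the quadratic residues mod 37 are {1, 3, 4, 7, 9, 10, 11, 12, 16, 21, 25, 26, 27, 28, 30, 33, 34, 36}.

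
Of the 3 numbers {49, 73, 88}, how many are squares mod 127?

3

(49/127) = +1 → QR.
(73/127) = +1 → QR.
(88/127) = +1 → QR.
Total quadratic residues among the 3: 3.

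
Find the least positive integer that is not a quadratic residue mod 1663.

3

(2/1663) = +1, so 2 is a residue.
(3/1663) = −1, so 3 is the smallest positive non-residue mod 1663.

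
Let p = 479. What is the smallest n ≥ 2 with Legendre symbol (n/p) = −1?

(2/479) = +1, so 2 is a residue.
(3/479) = +1, so 3 is a residue.
(4/479) = +1, so 4 is a residue.
(5/479) = +1, so 5 is a residue.
(6/479) = +1, so 6 is a residue.
(7/479) = +1, so 7 is a residue.
(8/479) = +1, so 8 is a residue.
(9/479) = +1, so 9 is a residue.
(10/479) = +1, so 10 is a residue.
(11/479) = +1, so 11 is a residue.
(12/479) = +1, so 12 is a residue.
(13/479) = −1, so 13 is the smallest positive non-residue mod 479.

13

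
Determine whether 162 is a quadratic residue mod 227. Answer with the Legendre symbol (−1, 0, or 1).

-1

Pull out 2: since 227 ≡ 3 (mod 8), (2/227) = -1.
Reciprocity: 81 ≡ 1 and 227 ≡ 3 (mod 4), so (81/227) = +(227/81).
Reduce top mod 81: now compute (65/81).
Reciprocity: 65 ≡ 1 and 81 ≡ 1 (mod 4), so (65/81) = +(81/65).
Reduce top mod 65: now compute (16/65).
Pull out 2^4: since 65 ≡ 1 (mod 8), (2/65) = +1, so (2/65)^4 = +1.
Reached (1/65) = 1. Collecting the sign flips along the way, the symbol is -1.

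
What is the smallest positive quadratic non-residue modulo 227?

2

(2/227) = −1, so 2 is the smallest positive non-residue mod 227.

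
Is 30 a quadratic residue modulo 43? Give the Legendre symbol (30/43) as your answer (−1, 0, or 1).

-1

Pull out 2: since 43 ≡ 3 (mod 8), (2/43) = -1.
Reciprocity: 15 ≡ 3 and 43 ≡ 3 (mod 4), so (15/43) = −(43/15).
Reduce top mod 15: now compute (13/15).
Reciprocity: 13 ≡ 1 and 15 ≡ 3 (mod 4), so (13/15) = +(15/13).
Reduce top mod 13: now compute (2/13).
Pull out 2: since 13 ≡ 5 (mod 8), (2/13) = -1.
Reached (1/13) = 1. Collecting the sign flips along the way, the symbol is -1.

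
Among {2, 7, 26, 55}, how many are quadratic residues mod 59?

(2/59) = -1 → non-residue.
(7/59) = +1 → QR.
(26/59) = +1 → QR.
(55/59) = -1 → non-residue.
Total quadratic residues among the 4: 2.

2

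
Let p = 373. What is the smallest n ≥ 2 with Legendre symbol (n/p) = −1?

(2/373) = −1, so 2 is the smallest positive non-residue mod 373.

2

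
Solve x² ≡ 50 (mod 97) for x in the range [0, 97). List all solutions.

97 ≡ 1 (mod 4), so we find a root by search.
Trying successive values, 27² = 729 ≡ 50 (mod 97). The other root is 97 − 27 = 70.

27, 70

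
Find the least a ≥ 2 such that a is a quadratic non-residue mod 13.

2

(2/13) = −1, so 2 is the smallest positive non-residue mod 13.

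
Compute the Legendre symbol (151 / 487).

Reciprocity: 151 ≡ 3 and 487 ≡ 3 (mod 4), so (151/487) = −(487/151).
Reduce top mod 151: now compute (34/151).
Pull out 2: since 151 ≡ 7 (mod 8), (2/151) = +1.
Reciprocity: 17 ≡ 1 and 151 ≡ 3 (mod 4), so (17/151) = +(151/17).
Reduce top mod 17: now compute (15/17).
Reciprocity: 15 ≡ 3 and 17 ≡ 1 (mod 4), so (15/17) = +(17/15).
Reduce top mod 15: now compute (2/15).
Pull out 2: since 15 ≡ 7 (mod 8), (2/15) = +1.
Reached (1/15) = 1. Collecting the sign flips along the way, the symbol is -1.

-1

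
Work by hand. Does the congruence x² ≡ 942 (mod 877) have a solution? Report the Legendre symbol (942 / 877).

Euler's criterion: (942/877) ≡ 65^438 (mod 877).
65^2 ≡ 717 (mod 877)
65^4 ≡ 167 (mod 877)
65^8 ≡ 702 (mod 877)
65^16 ≡ 807 (mod 877)
65^32 ≡ 515 (mod 877)
65^64 ≡ 371 (mod 877)
65^128 ≡ 829 (mod 877)
65^256 ≡ 550 (mod 877)
65^438 = 65^(256+128+32+16+4+2) ≡ 1 (mod 877).
Result is 1, so (942/877) = 1.

1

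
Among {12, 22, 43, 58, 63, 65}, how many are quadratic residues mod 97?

4

(12/97) = +1 → QR.
(22/97) = +1 → QR.
(43/97) = +1 → QR.
(58/97) = -1 → non-residue.
(63/97) = -1 → non-residue.
(65/97) = +1 → QR.
Total quadratic residues among the 6: 4.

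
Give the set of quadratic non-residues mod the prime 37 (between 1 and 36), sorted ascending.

Square k = 1,…,18 (k and 37−k give the same square):
1²=1, 2²=4, 3²=9, 4²=16, 5²=25, 6²=36, 7²≡12, 8²≡27, 9²≡7, 10²≡26, 11²≡10, 12²≡33, 13²≡21, 14²≡11, 15²≡3, 16²≡34, 17²≡30, 18²≡28 (mod 37).
The residues are {1, 3, 4, 7, 9, 10, 11, 12, 16, 21, 25, 26, 27, 28, 30, 33, 34, 36}; the non-residues are the remaining 18 nonzero classes.

2 5 6 8 13 14 15 17 18 19 20 22 23 24 29 31 32 35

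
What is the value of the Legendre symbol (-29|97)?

-1

First reduce: -29 ≡ 68 (mod 97).
Pull out 2^2: since 97 ≡ 1 (mod 8), (2/97) = +1, so (2/97)^2 = +1.
Reciprocity: 17 ≡ 1 and 97 ≡ 1 (mod 4), so (17/97) = +(97/17).
Reduce top mod 17: now compute (12/17).
Pull out 2^2: since 17 ≡ 1 (mod 8), (2/17) = +1, so (2/17)^2 = +1.
Reciprocity: 3 ≡ 3 and 17 ≡ 1 (mod 4), so (3/17) = +(17/3).
Reduce top mod 3: now compute (2/3).
Pull out 2: since 3 ≡ 3 (mod 8), (2/3) = -1.
Reached (1/3) = 1. Collecting the sign flips along the way, the symbol is -1.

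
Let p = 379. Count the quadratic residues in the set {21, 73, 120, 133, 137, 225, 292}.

(21/379) = +1 → QR.
(73/379) = -1 → non-residue.
(120/379) = +1 → QR.
(133/379) = -1 → non-residue.
(137/379) = +1 → QR.
(225/379) = +1 → QR.
(292/379) = -1 → non-residue.
Total quadratic residues among the 7: 4.

4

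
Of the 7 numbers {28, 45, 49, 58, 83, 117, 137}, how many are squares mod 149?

3

(28/149) = +1 → QR.
(45/149) = +1 → QR.
(49/149) = +1 → QR.
(58/149) = -1 → non-residue.
(83/149) = -1 → non-residue.
(117/149) = -1 → non-residue.
(137/149) = -1 → non-residue.
Total quadratic residues among the 7: 3.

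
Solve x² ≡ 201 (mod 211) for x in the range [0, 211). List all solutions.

74, 137

Since 211 ≡ 3 (mod 4), a square root of 201 is 201^((211+1)/4) = 201^53 mod 211.
Repeated squaring: 201^2≡100, 201^4≡83, 201^8≡137, 201^16≡201, 201^32≡100 (mod 211).
201^53 = 201^(32+16+4+1) ≡ 137 (mod 211).
Check: 137² = 18769 ≡ 201 (mod 211). The two roots are 74 and 137.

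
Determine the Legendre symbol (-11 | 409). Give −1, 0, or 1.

Euler's criterion: (-11/409) ≡ 398^204 (mod 409).
398^2 ≡ 121 (mod 409)
398^4 ≡ 326 (mod 409)
398^8 ≡ 345 (mod 409)
398^16 ≡ 6 (mod 409)
398^32 ≡ 36 (mod 409)
398^64 ≡ 69 (mod 409)
398^128 ≡ 262 (mod 409)
398^204 = 398^(128+64+8+4) ≡ 408 (mod 409).
Result is 408 ≡ −1, so (-11/409) = −1.

-1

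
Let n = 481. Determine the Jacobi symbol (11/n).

Reciprocity: 11 ≡ 3 and 481 ≡ 1 (mod 4), so (11/481) = +(481/11).
Reduce top mod 11: now compute (8/11).
Pull out 2^3: since 11 ≡ 3 (mod 8), (2/11) = -1, so (2/11)^3 = -1.
Reached (1/11) = 1. Collecting the sign flips along the way, the symbol is -1.

-1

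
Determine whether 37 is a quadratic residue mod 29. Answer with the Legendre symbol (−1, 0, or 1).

-1

First reduce: 37 ≡ 8 (mod 29).
Pull out 2^3: since 29 ≡ 5 (mod 8), (2/29) = -1, so (2/29)^3 = -1.
Reached (1/29) = 1. Collecting the sign flips along the way, the symbol is -1.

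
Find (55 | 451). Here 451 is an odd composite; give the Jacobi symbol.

Reciprocity: 55 ≡ 3 and 451 ≡ 3 (mod 4), so (55/451) = −(451/55).
Reduce top mod 55: now compute (11/55).
Reciprocity: 11 ≡ 3 and 55 ≡ 3 (mod 4), so (11/55) = −(55/11).
Reduce top mod 11: now compute (0/11).
Top reduces to 0: gcd > 1, so the symbol is 0.

0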